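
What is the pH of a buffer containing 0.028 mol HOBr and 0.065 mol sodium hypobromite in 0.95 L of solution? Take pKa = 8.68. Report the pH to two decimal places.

Henderson–Hasselbalch: pH = pKa + log([OBr-]/[HOBr]) = 8.68 + log(0.065/0.028)
pH = 8.68 + (+0.366) = 9.05

pH = 9.05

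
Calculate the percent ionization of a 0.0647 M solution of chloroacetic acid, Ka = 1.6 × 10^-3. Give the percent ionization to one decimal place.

ClCH2COOH ⇌ ClCH2COO- + H+; let x = [H+] at equilibrium.
Ka = x²/(C₀ − x); solving the quadratic gives x = 9.41 × 10^-3 M.
Fraction ionized = 9.41 × 10^-3 / 0.0647 = 0.1454 → 14.5%

14.5%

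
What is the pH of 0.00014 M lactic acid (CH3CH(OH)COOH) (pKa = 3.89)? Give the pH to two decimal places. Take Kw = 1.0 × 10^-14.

CH3CH(OH)COOH ⇌ CH3CH(OH)COO- + H+
Ka = 10^(−3.89) = 1.29 × 10^-4
From the ICE table, Ka = x²/(0.00014 − x) = 1.29 × 10^-4.
The 5% rule fails; solving x² + Ka·x − Ka·C₀ = 0 exactly:
x = (−Ka + √(Ka² + 4·Ka·C₀))/2 = 8.46 × 10^-5 M
pH = −log[H+] = −log(8.46 × 10^-5) = 4.07

pH = 4.07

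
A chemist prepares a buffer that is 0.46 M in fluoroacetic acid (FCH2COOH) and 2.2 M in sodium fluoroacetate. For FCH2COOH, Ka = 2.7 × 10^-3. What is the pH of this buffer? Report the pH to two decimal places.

pH = 3.25

pKa = −log(2.7 × 10^-3) = 2.569
Henderson–Hasselbalch: pH = pKa + log([FCH2COO-]/[FCH2COOH]) = 2.569 + log(2.2/0.46)
pH = 2.569 + (+0.680) = 3.25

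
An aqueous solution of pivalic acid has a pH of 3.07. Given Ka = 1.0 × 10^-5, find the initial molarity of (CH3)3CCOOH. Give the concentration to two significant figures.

[H+] = 10^(-3.07) = 8.51 × 10^-4 M = x
Ka = x²/(C₀ − x) ⇒ C₀ = x + x²/Ka
C₀ = 8.51 × 10^-4 + (8.51 × 10^-4)²/(1.0 × 10^-5) = 7.33 × 10^-2 M

C₀ = 7.3 × 10^-2 M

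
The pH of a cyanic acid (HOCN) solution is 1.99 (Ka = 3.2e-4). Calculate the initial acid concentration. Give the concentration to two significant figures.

C₀ = 3.4 × 10^-1 M

[H+] = 10^(-1.99) = 1.02 × 10^-2 M = x
Ka = x²/(C₀ − x) ⇒ C₀ = x + x²/Ka
C₀ = 1.02 × 10^-2 + (1.02 × 10^-2)²/(3.2 × 10^-4) = 3.35 × 10^-1 M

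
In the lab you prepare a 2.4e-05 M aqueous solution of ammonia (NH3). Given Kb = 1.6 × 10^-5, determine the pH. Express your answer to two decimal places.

pH = 9.12

NH3 + H2O ⇌ NH4+ + OH-
Kb = [OH-]²/(2.4e-05 − [OH-]) = 1.6 × 10^-5
The 5% rule fails; solving [OH-]² + Kb·[OH-] − Kb·C₀ = 0 exactly:
[OH-] = [−1.6e-05 + √(1.6e-05² + 1.54e-09)]/2 = 1.32 × 10^-5 M
pOH = 4.88, so pH = 14.00 − pOH = 9.12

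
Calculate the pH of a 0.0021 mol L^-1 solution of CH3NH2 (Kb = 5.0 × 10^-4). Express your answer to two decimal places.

pH = 10.91

CH3NH2 + H2O ⇌ CH3NH3+ + OH-
From the ICE table, Kb = x²/(0.0021 − x) = 5.0 × 10^-4.
x is not negligible relative to C₀; solve x² + 0.0005·x − 1.05e-06 = 0.
x = (−Kb + √(Kb² + 4·Kb·C₀))/2 = 8.05 × 10^-4 M
pOH = −log(8.05 × 10^-4) = 3.09; pH = 14.00 − 3.09 = 10.91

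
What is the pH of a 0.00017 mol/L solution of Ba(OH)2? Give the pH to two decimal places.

pH = 10.53

Ba(OH)2 is a strong base (each formula unit releases 2 OH-); [OH-] = 0.00034 M.
pOH = -log(0.00034) = 3.47
pH = 14.00 - 3.47 = 10.53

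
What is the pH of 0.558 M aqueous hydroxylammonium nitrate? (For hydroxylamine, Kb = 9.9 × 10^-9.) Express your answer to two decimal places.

NH3OH+ is the conjugate acid of the weak base NH2OH.
Ka = Kw/Kb = 1.0×10^-14 / 9.9 × 10^-9 = 1.01 × 10^-6
Ka = [H+]²/(0.558 − [H+]) = 1.01 × 10^-6
Since Ka ≪ C₀, [H+] ≈ √(Ka·C₀) = 7.51 × 10^-4 M.
Check: 0.13% ionized — well under 5%, approximation valid.
pH = −log(7.51 × 10^-4) = 3.12

pH = 3.12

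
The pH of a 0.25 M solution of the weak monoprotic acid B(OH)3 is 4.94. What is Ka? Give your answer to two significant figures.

Ka = 5.3 × 10^-10

[H+] = 10^(-4.94) = 1.15 × 10^-5 M
At equilibrium [HA] = 0.25 − 1.15 × 10^-5 = 2.50 × 10^-1 M
Ka = [H+][A-]/[HA] = (1.15 × 10^-5)² / 2.50 × 10^-1 = 5.3 × 10^-10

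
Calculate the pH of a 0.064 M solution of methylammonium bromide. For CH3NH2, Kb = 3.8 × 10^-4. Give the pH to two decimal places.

CH3NH3+ is the conjugate acid of the weak base CH3NH2.
Ka = Kw/Kb = 1.0×10^-14 / 3.8 × 10^-4 = 2.63 × 10^-11
Ka = [H+]²/(0.064 − [H+]) = 2.63 × 10^-11
Since Ka ≪ C₀, [H+] ≈ √(Ka·C₀) = 1.30 × 10^-6 M.
([H+]/C₀ = 0.002% < 5%, so the approximation holds.)
pH = −log[H+] = −log(1.30 × 10^-6) = 5.89

pH = 5.89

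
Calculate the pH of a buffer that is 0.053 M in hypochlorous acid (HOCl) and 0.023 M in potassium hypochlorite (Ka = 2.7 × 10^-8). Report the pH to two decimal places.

pKa = −log(2.7 × 10^-8) = 7.569
Using pH = pKa + log([base]/[acid]) with [base]/[acid] = 0.023/0.053:
pH = 7.569 + (-0.363) = 7.21

pH = 7.21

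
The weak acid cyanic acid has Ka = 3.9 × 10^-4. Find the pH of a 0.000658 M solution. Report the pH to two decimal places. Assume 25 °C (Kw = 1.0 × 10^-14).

pH = 3.46

HOCN ⇌ OCN- + H+
Ka = [H+]²/(0.000658 − [H+]) = 3.9 × 10^-4
The 5% rule fails; solving [H+]² + Ka·[H+] − Ka·C₀ = 0 exactly:
[H+] = [−0.00039 + √(0.00039² + 1.03e-06)]/2 = 3.48 × 10^-4 M
pH = −log[H+] = −log(3.48 × 10^-4) = 3.46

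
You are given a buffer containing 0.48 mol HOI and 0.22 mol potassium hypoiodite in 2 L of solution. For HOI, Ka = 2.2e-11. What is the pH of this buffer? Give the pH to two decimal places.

pKa = −log(2.2 × 10^-11) = 10.658
Using pH = pKa + log([base]/[acid]) with [base]/[acid] = 0.22/0.48:
pH = 10.658 + (-0.339) = 10.32

pH = 10.32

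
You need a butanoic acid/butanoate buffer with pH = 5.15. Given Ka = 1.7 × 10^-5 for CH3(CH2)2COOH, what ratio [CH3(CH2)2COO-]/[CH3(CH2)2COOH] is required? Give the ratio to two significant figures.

pKa = -log(1.7 × 10^-5) = 4.770
pH = pKa + log(r) ⇒ log(r) = 5.15 − 4.770 = +0.380
r = [CH3(CH2)2COO-]/[CH3(CH2)2COOH] = 10^(+0.380) = 2.4

ratio = 2.4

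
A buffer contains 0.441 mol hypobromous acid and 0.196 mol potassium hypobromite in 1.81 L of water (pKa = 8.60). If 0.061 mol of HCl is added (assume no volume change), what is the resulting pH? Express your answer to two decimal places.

After neutralization: n(HOBr) = 0.502 mol, n(OBr-) = 0.135 mol.
Henderson–Hasselbalch with mole ratio 0.135/0.502: pH = 8.60 + (-0.570)

pH = 8.03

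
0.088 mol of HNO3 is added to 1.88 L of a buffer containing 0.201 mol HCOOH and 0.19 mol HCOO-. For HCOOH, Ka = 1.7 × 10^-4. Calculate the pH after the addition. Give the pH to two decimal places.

After neutralization: n(HCOOH) = 0.289 mol, n(HCOO-) = 0.102 mol.
pKa = −log(1.7 × 10^-4) = 3.770
Henderson–Hasselbalch with mole ratio 0.102/0.289: pH = 3.770 + (-0.452)

pH = 3.32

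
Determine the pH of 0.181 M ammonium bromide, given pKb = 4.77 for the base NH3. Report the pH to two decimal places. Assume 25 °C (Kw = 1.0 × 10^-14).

NH4+ is the conjugate acid of the weak base NH3.
Kb = 10^(−4.77) = 1.70 × 10^-5
Ka = Kw/Kb = 1.0×10^-14 / 1.70 × 10^-5 = 5.88 × 10^-10
Ka = x²/(0.181 − x) = 5.88 × 10^-10
Since Ka ≪ C₀, x ≈ √(Ka·C₀) = 1.03 × 10^-5 M.
Check: 0.0057% ionized — well under 5%, approximation valid.
pH = −log(1.03 × 10^-5) = 4.99

pH = 4.99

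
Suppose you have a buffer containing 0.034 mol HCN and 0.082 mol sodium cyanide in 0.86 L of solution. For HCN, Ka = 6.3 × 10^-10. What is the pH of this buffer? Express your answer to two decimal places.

pKa = −log(6.3 × 10^-10) = 9.201
Henderson–Hasselbalch: pH = pKa + log([CN-]/[HCN]) = 9.201 + log(0.082/0.034)
pH = 9.201 + (+0.382) = 9.58

pH = 9.58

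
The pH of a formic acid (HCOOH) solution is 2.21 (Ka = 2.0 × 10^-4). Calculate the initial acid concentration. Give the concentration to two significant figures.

C₀ = 2.0 × 10^-1 M

[H+] = 10^(-2.21) = 6.17 × 10^-3 M = x
Ka = x²/(C₀ − x) ⇒ C₀ = x + x²/Ka
C₀ = 6.17 × 10^-3 + (6.17 × 10^-3)²/(2.0 × 10^-4) = 1.97 × 10^-1 M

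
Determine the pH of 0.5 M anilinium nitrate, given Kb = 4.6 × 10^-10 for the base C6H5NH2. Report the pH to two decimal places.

C6H5NH3+ is the conjugate acid of the weak base C6H5NH2.
Ka = Kw/Kb = 1.0×10^-14 / 4.6 × 10^-10 = 2.17 × 10^-5
Ka = [H+]²/(0.5 − [H+]) = 2.17 × 10^-5
Assume [H+] ≪ 0.5: [H+] ≈ √(2.17 × 10^-5 × 0.5) = 3.29 × 10^-3 M
([H+]/C₀ = 0.66% < 5%, so the approximation holds.)
pH = −log[H+] = −log(3.29 × 10^-3) = 2.48

pH = 2.48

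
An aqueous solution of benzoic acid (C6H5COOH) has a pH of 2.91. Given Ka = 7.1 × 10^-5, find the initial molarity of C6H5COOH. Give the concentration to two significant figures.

C₀ = 2.3 × 10^-2 M

[H+] = 10^(-2.91) = 1.23 × 10^-3 M = x
Ka = x²/(C₀ − x) ⇒ C₀ = x + x²/Ka
C₀ = 1.23 × 10^-3 + (1.23 × 10^-3)²/(7.1 × 10^-5) = 2.25 × 10^-2 M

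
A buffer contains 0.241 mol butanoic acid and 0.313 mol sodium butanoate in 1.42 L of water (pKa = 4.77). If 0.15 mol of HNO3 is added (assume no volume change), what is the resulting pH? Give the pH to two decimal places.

pH = 4.39

Added H+ converts CH3(CH2)2COO- to CH3(CH2)2COOH: CH3(CH2)2COOH → 0.391 mol, CH3(CH2)2COO- → 0.163 mol.
pH = pKa + log([A⁻]/[HA]) = 4.77 + log(0.163/0.391) = 4.77 -0.380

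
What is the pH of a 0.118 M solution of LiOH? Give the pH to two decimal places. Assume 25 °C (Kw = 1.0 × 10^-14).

pH = 13.07

LiOH is a strong base; [OH-] = 0.118 M.
pOH = -log(0.118) = 0.93
pH = 14.00 - 0.93 = 13.07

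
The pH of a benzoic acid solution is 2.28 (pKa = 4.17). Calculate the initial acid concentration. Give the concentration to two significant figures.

[H+] = 10^(-2.28) = 5.25 × 10^-3 M = x
Ka = 10^(−4.17) = 6.76 × 10^-5
Ka = x²/(C₀ − x) ⇒ C₀ = x + x²/Ka
C₀ = 5.25 × 10^-3 + (5.25 × 10^-3)²/(6.76 × 10^-5) = 4.13 × 10^-1 M

C₀ = 4.1 × 10^-1 M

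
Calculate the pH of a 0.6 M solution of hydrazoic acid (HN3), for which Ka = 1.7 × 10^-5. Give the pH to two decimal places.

pH = 2.50

HN3 ⇌ N3- + H+
Ka = x²/(0.6 − x) = 1.7 × 10^-5
Since Ka ≪ C₀, x ≈ √(Ka·C₀) = 3.19 × 10^-3 M.
(x/C₀ = 0.53% < 5%, so the approximation holds.)
pH = −log[H+] = −log(3.19 × 10^-3) = 2.50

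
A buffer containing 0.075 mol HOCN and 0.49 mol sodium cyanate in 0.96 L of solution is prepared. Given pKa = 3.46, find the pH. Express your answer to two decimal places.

pH = 4.28

pH = pKa + log([A⁻]/[HA]) = 3.46 + log(0.49/0.075)
pH = 3.46 + (+0.815) = 4.28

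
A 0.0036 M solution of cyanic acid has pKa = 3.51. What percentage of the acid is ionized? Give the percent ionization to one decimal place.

HOCN ⇌ OCN- + H+; let x = [H+] at equilibrium.
Ka = 10^(−3.51) = 3.09 × 10^-4
Ka = x²/(C₀ − x); solving the quadratic gives x = 9.11 × 10^-4 M.
% ionization = x/C₀ × 100% = 9.11 × 10^-4/0.0036 × 100% = 25.3%

25.3%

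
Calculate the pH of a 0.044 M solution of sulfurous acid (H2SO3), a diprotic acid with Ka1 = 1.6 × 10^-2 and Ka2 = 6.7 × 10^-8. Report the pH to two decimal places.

pH = 1.71

Since Ka1 ≫ Ka2, the first ionization dominates [H+].
Ka1 = x²/(0.044 − x) = 1.6 × 10^-2
Solving the quadratic: x = (−Ka1 + √(Ka1² + 4·Ka1·C₀))/2 = 1.97 × 10^-2 M
pH = −log(1.97 × 10^-2) = 1.71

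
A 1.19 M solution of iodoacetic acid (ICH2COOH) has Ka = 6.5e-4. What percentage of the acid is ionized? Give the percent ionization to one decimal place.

2.3%

ICH2COOH ⇌ ICH2COO- + H+; let x = [H+] at equilibrium.
x ≈ √(Ka·C₀) = √(6.5 × 10^-4 × 1.19) = 2.78 × 10^-2 M
Fraction ionized = 2.78 × 10^-2 / 1.19 = 0.0234 → 2.3%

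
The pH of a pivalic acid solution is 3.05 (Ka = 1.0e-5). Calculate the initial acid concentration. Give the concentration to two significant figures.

C₀ = 8.0 × 10^-2 M

[H+] = 10^(-3.05) = 8.91 × 10^-4 M = x
Ka = x²/(C₀ − x) ⇒ C₀ = x + x²/Ka
C₀ = 8.91 × 10^-4 + (8.91 × 10^-4)²/(1.0 × 10^-5) = 8.03 × 10^-2 M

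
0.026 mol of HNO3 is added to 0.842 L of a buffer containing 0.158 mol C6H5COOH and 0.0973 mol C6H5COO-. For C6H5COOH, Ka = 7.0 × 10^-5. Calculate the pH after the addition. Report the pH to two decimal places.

pH = 3.74

Added H+ converts C6H5COO- to C6H5COOH: C6H5COOH → 0.184 mol, C6H5COO- → 0.0713 mol.
pKa = −log(7.0 × 10^-5) = 4.155
pH = pKa + log(n_C6H5COO-/n_C6H5COOH) = 4.155 + log(0.0713/0.184) = 4.155 + (-0.412)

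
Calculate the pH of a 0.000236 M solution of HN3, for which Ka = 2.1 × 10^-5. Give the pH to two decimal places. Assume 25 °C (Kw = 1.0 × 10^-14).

HN3 ⇌ N3- + H+
Ka = [H+]²/(0.000236 − [H+]) = 2.1 × 10^-5
[H+] is not negligible relative to C₀; solve [H+]² + 2.1e-05·[H+] − 4.96e-09 = 0.
[H+] = [−2.1e-05 + √(2.1e-05² + 1.98e-08)]/2 = 6.07 × 10^-5 M
pH = −log(6.07 × 10^-5) = 4.22

pH = 4.22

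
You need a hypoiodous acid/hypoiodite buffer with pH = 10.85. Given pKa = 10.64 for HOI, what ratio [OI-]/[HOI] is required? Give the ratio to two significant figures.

pH = pKa + log(r) ⇒ log(r) = 10.85 − 10.64 = +0.21
r = [OI-]/[HOI] = 10^(+0.21) = 1.62

ratio = 1.6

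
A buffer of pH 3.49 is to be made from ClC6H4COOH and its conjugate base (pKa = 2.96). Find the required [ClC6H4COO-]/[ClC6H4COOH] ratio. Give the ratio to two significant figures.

ratio = 3.4

pH = pKa + log(r) ⇒ log(r) = 3.49 − 2.96 = +0.53
r = [ClC6H4COO-]/[ClC6H4COOH] = 10^(+0.53) = 3.39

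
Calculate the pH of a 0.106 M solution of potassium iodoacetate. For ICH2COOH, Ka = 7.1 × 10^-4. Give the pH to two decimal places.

pH = 8.09

ICH2COO- is the conjugate base of the weak acid ICH2COOH.
Kb = Kw/Ka = 1.0×10^-14 / 7.1 × 10^-4 = 1.41 × 10^-11
From the ICE table, Kb = [OH-]²/(0.106 − [OH-]) = 1.41 × 10^-11.
Neglecting [OH-] in the denominator: [OH-] = √(1.41 × 10^-11 × 0.106) = 1.22 × 10^-6 M
pOH = 5.91, so pH = 14.00 − pOH = 8.09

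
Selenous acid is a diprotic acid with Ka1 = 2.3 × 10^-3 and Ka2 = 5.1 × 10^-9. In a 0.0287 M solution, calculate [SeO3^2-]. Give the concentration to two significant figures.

First ionization gives [H+] ≈ [HSeO3-] = 7.06 × 10^-3 M.
Second step: Ka2 = [H+][SeO3^2-]/[HSeO3-] ≈ [SeO3^2-] (since [H+] ≈ [HSeO3-]).
So [SeO3^2-] ≈ Ka2.

5.1 × 10^-9 M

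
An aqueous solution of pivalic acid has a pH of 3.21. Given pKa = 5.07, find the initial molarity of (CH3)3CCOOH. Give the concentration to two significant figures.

[H+] = 10^(-3.21) = 6.17 × 10^-4 M = x
Ka = 10^(−5.07) = 8.51 × 10^-6
Ka = x²/(C₀ − x) ⇒ C₀ = x + x²/Ka
C₀ = 6.17 × 10^-4 + (6.17 × 10^-4)²/(8.51 × 10^-6) = 4.54 × 10^-2 M

C₀ = 4.5 × 10^-2 M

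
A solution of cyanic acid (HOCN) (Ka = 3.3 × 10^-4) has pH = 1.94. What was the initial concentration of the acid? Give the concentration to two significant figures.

[H+] = 10^(-1.94) = 1.15 × 10^-2 M = x
Ka = x²/(C₀ − x) ⇒ C₀ = x + x²/Ka
C₀ = 1.15 × 10^-2 + (1.15 × 10^-2)²/(3.3 × 10^-4) = 4.12 × 10^-1 M

C₀ = 4.1 × 10^-1 M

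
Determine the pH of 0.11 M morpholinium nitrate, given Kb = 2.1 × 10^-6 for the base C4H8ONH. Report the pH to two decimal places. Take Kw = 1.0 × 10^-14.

pH = 4.64

C4H8ONH2+ is the conjugate acid of the weak base C4H8ONH.
Ka = Kw/Kb = 1.0×10^-14 / 2.1 × 10^-6 = 4.76 × 10^-9
Let x = [H+] at equilibrium. Ka = x²/(0.11 − x).
Since Ka ≪ C₀, x ≈ √(Ka·C₀) = 2.29 × 10^-5 M.
(x/C₀ = 0.021% < 5%, so the approximation holds.)
pH = −log(2.29 × 10^-5) = 4.64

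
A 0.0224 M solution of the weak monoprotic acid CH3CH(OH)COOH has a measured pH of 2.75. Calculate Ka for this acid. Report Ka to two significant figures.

[H+] = 10^(-2.75) = 1.78 × 10^-3 M
At equilibrium [HA] = 0.0224 − 1.78 × 10^-3 = 2.06 × 10^-2 M
Ka = [H+][A-]/[HA] = (1.78 × 10^-3)² / 2.06 × 10^-2 = 1.5 × 10^-4

Ka = 1.5 × 10^-4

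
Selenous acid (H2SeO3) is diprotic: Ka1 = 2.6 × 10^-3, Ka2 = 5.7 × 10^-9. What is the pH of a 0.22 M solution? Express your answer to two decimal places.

Ka1 ≫ Ka2, so treat the first dissociation as the only significant source of H+.
Ka1 = x²/(0.22 − x) = 2.6 × 10^-3
Solving the quadratic: x = (−Ka1 + √(Ka1² + 4·Ka1·C₀))/2 = 2.27 × 10^-2 M
pH = −log(2.27 × 10^-2) = 1.64

pH = 1.64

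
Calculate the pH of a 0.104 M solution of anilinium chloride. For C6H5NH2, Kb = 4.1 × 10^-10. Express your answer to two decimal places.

pH = 2.80

C6H5NH3+ is the conjugate acid of the weak base C6H5NH2.
Ka = Kw/Kb = 1.0×10^-14 / 4.1 × 10^-10 = 2.44 × 10^-5
Let x = [H+] at equilibrium. Ka = x²/(0.104 − x).
Since Ka ≪ C₀, x ≈ √(Ka·C₀) = 1.59 × 10^-3 M.
(x/C₀ = 1.5% < 5%, so the approximation holds.)
pH = −log[H+] = −log(1.59 × 10^-3) = 2.80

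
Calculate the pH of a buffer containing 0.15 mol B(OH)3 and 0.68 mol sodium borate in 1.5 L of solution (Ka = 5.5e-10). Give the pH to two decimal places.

pH = 9.92

pKa = −log(5.5 × 10^-10) = 9.260
pH = pKa + log([A⁻]/[HA]) = 9.260 + log(0.68/0.15)
pH = 9.260 + (+0.656) = 9.92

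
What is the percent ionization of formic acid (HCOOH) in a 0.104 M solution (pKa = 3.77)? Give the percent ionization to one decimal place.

4.0%

HCOOH ⇌ HCOO- + H+; let x = [H+] at equilibrium.
Ka = 10^(−3.77) = 1.70 × 10^-4
x ≈ √(Ka·C₀) = √(1.70 × 10^-4 × 0.104) = 4.20 × 10^-3 M
% ionization = x/C₀ × 100% = 4.20 × 10^-3/0.104 × 100% = 4.0%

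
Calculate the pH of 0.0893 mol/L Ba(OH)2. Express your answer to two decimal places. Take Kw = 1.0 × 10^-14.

pH = 13.25

Ba(OH)2 is a strong base (each formula unit releases 2 OH-); [OH-] = 0.179 M.
pOH = -log(0.179) = 0.75
pH = 14.00 - 0.75 = 13.25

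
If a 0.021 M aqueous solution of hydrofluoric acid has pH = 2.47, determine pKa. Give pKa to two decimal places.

[H+] = 10^(-2.47) = 3.39 × 10^-3 M
At equilibrium [HA] = 0.021 − 3.39 × 10^-3 = 1.76 × 10^-2 M
Ka = [H+][A-]/[HA] = (3.39 × 10^-3)² / 1.76 × 10^-2 = 6.53 × 10^-4
pKa = -log(6.53 × 10^-4) = 3.19

pKa = 3.19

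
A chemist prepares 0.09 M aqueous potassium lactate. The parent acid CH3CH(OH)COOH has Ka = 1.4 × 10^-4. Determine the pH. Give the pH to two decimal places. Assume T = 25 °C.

CH3CH(OH)COO- is the conjugate base of the weak acid CH3CH(OH)COOH.
Kb = Kw/Ka = 1.0×10^-14 / 1.4 × 10^-4 = 7.14 × 10^-11
Kb = [OH-]²/(0.09 − [OH-]) = 7.14 × 10^-11
Assume [OH-] ≪ 0.09: [OH-] ≈ √(7.14 × 10^-11 × 0.09) = 2.53 × 10^-6 M
Check: 0.0028% ionized — well under 5%, approximation valid.
pOH = −log(2.53 × 10^-6) = 5.60; pH = 14.00 − 5.60 = 8.40

pH = 8.40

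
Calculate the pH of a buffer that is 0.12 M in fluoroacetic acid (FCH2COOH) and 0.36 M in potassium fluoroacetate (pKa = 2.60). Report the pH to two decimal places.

Using pH = pKa + log([base]/[acid]) with [base]/[acid] = 0.36/0.12:
pH = 2.60 + (+0.477) = 3.08

pH = 3.08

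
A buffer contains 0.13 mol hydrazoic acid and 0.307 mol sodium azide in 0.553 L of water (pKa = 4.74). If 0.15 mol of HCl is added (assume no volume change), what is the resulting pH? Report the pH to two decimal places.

pH = 4.49

Added H+ converts N3- to HN3: HN3 → 0.28 mol, N3- → 0.157 mol.
pH = pKa + log([A⁻]/[HA]) = 4.74 + log(0.157/0.28) = 4.74 -0.251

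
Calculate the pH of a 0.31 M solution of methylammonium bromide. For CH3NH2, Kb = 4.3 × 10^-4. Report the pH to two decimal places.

pH = 5.57

CH3NH3+ is the conjugate acid of the weak base CH3NH2.
Ka = Kw/Kb = 1.0×10^-14 / 4.3 × 10^-4 = 2.33 × 10^-11
From the ICE table, Ka = [H+]²/(0.31 − [H+]) = 2.33 × 10^-11.
Assume [H+] ≪ 0.31: [H+] ≈ √(2.33 × 10^-11 × 0.31) = 2.69 × 10^-6 M
([H+]/C₀ = 0.00087% < 5%, so the approximation holds.)
pH = −log(2.69 × 10^-6) = 5.57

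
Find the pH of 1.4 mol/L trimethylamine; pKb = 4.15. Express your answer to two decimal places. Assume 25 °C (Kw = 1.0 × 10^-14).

(CH3)3N + H2O ⇌ (CH3)3NH+ + OH-
Kb = 10^(−4.15) = 7.08 × 10^-5
From the ICE table, Kb = [OH-]²/(1.4 − [OH-]) = 7.08 × 10^-5.
Since Kb ≪ C₀, [OH-] ≈ √(Kb·C₀) = 9.96 × 10^-3 M.
([OH-]/C₀ = 0.71% < 5%, so the approximation holds.)
pOH = 2.00, so pH = 14.00 − pOH = 12.00

pH = 12.00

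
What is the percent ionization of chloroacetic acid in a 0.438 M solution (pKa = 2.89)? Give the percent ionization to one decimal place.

5.3%

ClCH2COOH ⇌ ClCH2COO- + H+; let x = [H+] at equilibrium.
Ka = 10^(−2.89) = 1.29 × 10^-3
Ka = x²/(C₀ − x); solving the quadratic gives x = 2.31 × 10^-2 M.
% ionization = x/C₀ × 100% = 2.31 × 10^-2/0.438 × 100% = 5.3%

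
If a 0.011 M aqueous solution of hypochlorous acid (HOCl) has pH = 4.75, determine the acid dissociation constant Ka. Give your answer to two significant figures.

[H+] = 10^(-4.75) = 1.78 × 10^-5 M
At equilibrium [HA] = 0.011 − 1.78 × 10^-5 = 1.10 × 10^-2 M
Ka = [H+][A-]/[HA] = (1.78 × 10^-5)² / 1.10 × 10^-2 = 2.9 × 10^-8

Ka = 2.9 × 10^-8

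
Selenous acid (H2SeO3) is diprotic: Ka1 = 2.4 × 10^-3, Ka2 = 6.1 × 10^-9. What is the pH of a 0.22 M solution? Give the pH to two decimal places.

pH = 1.66

Ka1 ≫ Ka2, so treat the first dissociation as the only significant source of H+.
Ka1 = x²/(0.22 − x) = 2.4 × 10^-3
Solving the quadratic: x = (−Ka1 + √(Ka1² + 4·Ka1·C₀))/2 = 2.18 × 10^-2 M
pH = −log(2.18 × 10^-2) = 1.66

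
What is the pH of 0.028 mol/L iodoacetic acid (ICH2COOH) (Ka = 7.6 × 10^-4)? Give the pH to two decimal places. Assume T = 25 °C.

pH = 2.37

ICH2COOH ⇌ ICH2COO- + H+
Let x = [H+] at equilibrium. Ka = x²/(0.028 − x).
The 5% rule fails; solving x² + Ka·x − Ka·C₀ = 0 exactly:
x = (−Ka + √(Ka² + 4·Ka·C₀))/2 = 4.25 × 10^-3 M
pH = −log[H+] = −log(4.25 × 10^-3) = 2.37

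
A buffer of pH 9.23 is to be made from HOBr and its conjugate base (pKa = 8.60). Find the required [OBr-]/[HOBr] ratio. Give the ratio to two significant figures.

ratio = 4.3

pH = pKa + log(r) ⇒ log(r) = 9.23 − 8.60 = +0.63
r = [OBr-]/[HOBr] = 10^(+0.63) = 4.27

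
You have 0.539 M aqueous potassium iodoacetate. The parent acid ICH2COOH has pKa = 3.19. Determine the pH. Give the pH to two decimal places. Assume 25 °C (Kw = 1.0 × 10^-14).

ICH2COO- is the conjugate base of the weak acid ICH2COOH.
Ka = 10^(−3.19) = 6.46 × 10^-4
Kb = Kw/Ka = 1.0×10^-14 / 6.46 × 10^-4 = 1.55 × 10^-11
From the ICE table, Kb = x²/(0.539 − x) = 1.55 × 10^-11.
Neglecting x in the denominator: x = √(1.55 × 10^-11 × 0.539) = 2.89 × 10^-6 M
pOH = 5.54, so pH = 14.00 − pOH = 8.46

pH = 8.46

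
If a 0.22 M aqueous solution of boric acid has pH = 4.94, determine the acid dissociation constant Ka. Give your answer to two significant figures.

Ka = 6.0 × 10^-10

[H+] = 10^(-4.94) = 1.15 × 10^-5 M
At equilibrium [HA] = 0.22 − 1.15 × 10^-5 = 2.20 × 10^-1 M
Ka = [H+][A-]/[HA] = (1.15 × 10^-5)² / 2.20 × 10^-1 = 6.0 × 10^-10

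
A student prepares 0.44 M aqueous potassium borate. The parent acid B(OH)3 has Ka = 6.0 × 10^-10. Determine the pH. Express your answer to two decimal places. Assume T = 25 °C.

B(OH)4- is the conjugate base of the weak acid B(OH)3.
Kb = Kw/Ka = 1.0×10^-14 / 6.0 × 10^-10 = 1.67 × 10^-5
Kb = [OH-]²/(0.44 − [OH-]) = 1.67 × 10^-5
Assume [OH-] ≪ 0.44: [OH-] ≈ √(1.67 × 10^-5 × 0.44) = 2.71 × 10^-3 M
([OH-]/C₀ = 0.62% < 5%, so the approximation holds.)
pOH = −log(2.71 × 10^-3) = 2.57; pH = 14.00 − 2.57 = 11.43

pH = 11.43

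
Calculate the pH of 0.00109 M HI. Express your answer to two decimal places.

pH = 2.96

HI is a strong acid and dissociates completely, so [H+] = 0.00109 M.
pH = -log(0.00109) = 2.96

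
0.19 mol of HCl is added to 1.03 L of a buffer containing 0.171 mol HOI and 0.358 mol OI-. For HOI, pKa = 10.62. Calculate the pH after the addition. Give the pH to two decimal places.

After neutralization: n(HOI) = 0.361 mol, n(OI-) = 0.168 mol.
pH = pKa + log(n_OI-/n_HOI) = 10.62 + log(0.168/0.361) = 10.62 + (-0.332)

pH = 10.29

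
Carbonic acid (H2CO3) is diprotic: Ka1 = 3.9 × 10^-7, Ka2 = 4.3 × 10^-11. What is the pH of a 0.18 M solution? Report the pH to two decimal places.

Ka1 ≫ Ka2, so treat the first dissociation as the only significant source of H+.
Ka1 = x²/(0.18 − x) = 3.9 × 10^-7
x ≈ √(3.9 × 10^-7 × 0.18) = 2.65 × 10^-4 M
pH = −log(2.65 × 10^-4) = 3.58

pH = 3.58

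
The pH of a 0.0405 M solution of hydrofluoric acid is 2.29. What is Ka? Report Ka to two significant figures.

Ka = 7.4 × 10^-4

[H+] = 10^(-2.29) = 5.13 × 10^-3 M
At equilibrium [HA] = 0.0405 − 5.13 × 10^-3 = 3.54 × 10^-2 M
Ka = [H+][A-]/[HA] = (5.13 × 10^-3)² / 3.54 × 10^-2 = 7.4 × 10^-4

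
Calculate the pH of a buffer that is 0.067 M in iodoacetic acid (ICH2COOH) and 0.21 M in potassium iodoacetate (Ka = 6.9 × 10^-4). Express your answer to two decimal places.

pH = 3.66

pKa = −log(6.9 × 10^-4) = 3.161
pH = pKa + log([A⁻]/[HA]) = 3.161 + log(0.21/0.067)
pH = 3.161 + (+0.496) = 3.66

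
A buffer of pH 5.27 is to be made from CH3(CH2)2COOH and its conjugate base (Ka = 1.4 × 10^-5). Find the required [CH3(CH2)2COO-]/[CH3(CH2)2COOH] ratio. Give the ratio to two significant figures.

pKa = -log(1.4 × 10^-5) = 4.854
pH = pKa + log(r) ⇒ log(r) = 5.27 − 4.854 = +0.416
r = [CH3(CH2)2COO-]/[CH3(CH2)2COOH] = 10^(+0.416) = 2.61

ratio = 2.6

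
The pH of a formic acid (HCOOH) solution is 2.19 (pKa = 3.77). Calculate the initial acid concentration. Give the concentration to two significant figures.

C₀ = 2.5 × 10^-1 M

[H+] = 10^(-2.19) = 6.46 × 10^-3 M = x
Ka = 10^(−3.77) = 1.70 × 10^-4
Ka = x²/(C₀ − x) ⇒ C₀ = x + x²/Ka
C₀ = 6.46 × 10^-3 + (6.46 × 10^-3)²/(1.70 × 10^-4) = 2.52 × 10^-1 M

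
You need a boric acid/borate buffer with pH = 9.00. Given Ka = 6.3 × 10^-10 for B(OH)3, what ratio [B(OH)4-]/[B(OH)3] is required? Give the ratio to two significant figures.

pKa = -log(6.3 × 10^-10) = 9.201
pH = pKa + log(r) ⇒ log(r) = 9.00 − 9.201 = -0.201
r = [B(OH)4-]/[B(OH)3] = 10^(-0.201) = 0.63

ratio = 0.63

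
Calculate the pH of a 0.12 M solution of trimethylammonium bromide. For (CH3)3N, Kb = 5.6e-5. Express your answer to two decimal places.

(CH3)3NH+ is the conjugate acid of the weak base (CH3)3N.
Ka = Kw/Kb = 1.0×10^-14 / 5.6 × 10^-5 = 1.79 × 10^-10
Ka = x²/(0.12 − x) = 1.79 × 10^-10
Since Ka ≪ C₀, x ≈ √(Ka·C₀) = 4.63 × 10^-6 M.
pH = −log(4.63 × 10^-6) = 5.33

pH = 5.33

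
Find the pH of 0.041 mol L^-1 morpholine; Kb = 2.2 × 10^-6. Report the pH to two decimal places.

C4H8ONH + H2O ⇌ C4H8ONH2+ + OH-
From the ICE table, Kb = x²/(0.041 − x) = 2.2 × 10^-6.
Neglecting x in the denominator: x = √(2.2 × 10^-6 × 0.041) = 3.00 × 10^-4 M
(x/C₀ = 0.73% < 5%, so the approximation holds.)
pOH = 3.52, so pH = 14.00 − pOH = 10.48

pH = 10.48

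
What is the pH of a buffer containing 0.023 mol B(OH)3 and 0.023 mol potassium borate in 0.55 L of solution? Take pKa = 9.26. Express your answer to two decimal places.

pH = 9.26

Henderson–Hasselbalch: pH = pKa + log([B(OH)4-]/[B(OH)3]) = 9.26 + log(0.023/0.023)
pH = 9.26 + (+0.000) = 9.26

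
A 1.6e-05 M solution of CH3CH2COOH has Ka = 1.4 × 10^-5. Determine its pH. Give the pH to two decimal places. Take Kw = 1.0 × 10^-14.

CH3CH2COOH ⇌ CH3CH2COO- + H+
From the ICE table, Ka = x²/(1.6e-05 − x) = 1.4 × 10^-5.
x is not negligible relative to C₀; solve x² + 1.4e-05·x − 2.24e-10 = 0.
x = [−1.4e-05 + √(1.4e-05² + 8.96e-10)]/2 = 9.52 × 10^-6 M
pH = −log(9.52 × 10^-6) = 5.02

pH = 5.02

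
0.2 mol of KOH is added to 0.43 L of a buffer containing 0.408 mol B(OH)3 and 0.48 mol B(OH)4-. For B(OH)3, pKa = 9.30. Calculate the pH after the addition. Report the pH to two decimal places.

After neutralization: n(B(OH)3) = 0.208 mol, n(B(OH)4-) = 0.68 mol.
Henderson–Hasselbalch with mole ratio 0.68/0.208: pH = 9.30 + (+0.514)

pH = 9.81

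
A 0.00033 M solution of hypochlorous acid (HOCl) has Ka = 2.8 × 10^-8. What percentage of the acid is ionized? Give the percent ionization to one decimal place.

0.9%

HOCl ⇌ OCl- + H+; let x = [H+] at equilibrium.
x ≈ √(Ka·C₀) = √(2.8 × 10^-8 × 0.00033) = 3.04 × 10^-6 M
% ionization = x/C₀ × 100% = 3.04 × 10^-6/0.00033 × 100% = 0.9%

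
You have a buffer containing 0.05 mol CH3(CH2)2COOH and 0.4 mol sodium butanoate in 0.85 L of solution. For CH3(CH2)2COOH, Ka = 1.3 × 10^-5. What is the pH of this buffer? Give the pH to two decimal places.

pH = 5.79

pKa = −log(1.3 × 10^-5) = 4.886
pH = pKa + log([A⁻]/[HA]) = 4.886 + log(0.4/0.05)
pH = 4.886 + (+0.903) = 5.79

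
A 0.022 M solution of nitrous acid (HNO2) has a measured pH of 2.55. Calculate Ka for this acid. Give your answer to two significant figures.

[H+] = 10^(-2.55) = 2.82 × 10^-3 M
At equilibrium [HA] = 0.022 − 2.82 × 10^-3 = 1.92 × 10^-2 M
Ka = [H+][A-]/[HA] = (2.82 × 10^-3)² / 1.92 × 10^-2 = 4.1 × 10^-4

Ka = 4.1 × 10^-4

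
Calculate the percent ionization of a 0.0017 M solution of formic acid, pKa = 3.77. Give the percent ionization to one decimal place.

HCOOH ⇌ HCOO- + H+; let x = [H+] at equilibrium.
Ka = 10^(−3.77) = 1.70 × 10^-4
Ka = x²/(C₀ − x); solving the quadratic gives x = 4.59 × 10^-4 M.
% ionization = x/C₀ × 100% = 4.59 × 10^-4/0.0017 × 100% = 27.0%

27.0%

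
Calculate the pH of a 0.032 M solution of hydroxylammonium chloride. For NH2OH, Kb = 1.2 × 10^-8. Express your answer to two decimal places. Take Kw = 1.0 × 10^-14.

pH = 3.79

NH3OH+ is the conjugate acid of the weak base NH2OH.
Ka = Kw/Kb = 1.0×10^-14 / 1.2 × 10^-8 = 8.33 × 10^-7
Ka = [H+]²/(0.032 − [H+]) = 8.33 × 10^-7
Assume [H+] ≪ 0.032: [H+] ≈ √(8.33 × 10^-7 × 0.032) = 1.63 × 10^-4 M
pH = −log(1.63 × 10^-4) = 3.79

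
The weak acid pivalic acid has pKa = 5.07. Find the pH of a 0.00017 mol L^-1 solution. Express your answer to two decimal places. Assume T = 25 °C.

(CH3)3CCOOH ⇌ (CH3)3CCOO- + H+
Ka = 10^(−5.07) = 8.51 × 10^-6
Ka = x²/(0.00017 − x) = 8.51 × 10^-6
x is not negligible relative to C₀; solve x² + 8.51e-06·x − 1.45e-09 = 0.
x = [−8.51e-06 + √(8.51e-06² + 5.79e-09)]/2 = 3.40 × 10^-5 M
pH = −log[H+] = −log(3.40 × 10^-5) = 4.47

pH = 4.47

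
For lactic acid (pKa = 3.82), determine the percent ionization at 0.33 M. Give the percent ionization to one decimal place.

2.1%

CH3CH(OH)COOH ⇌ CH3CH(OH)COO- + H+; let x = [H+] at equilibrium.
Ka = 10^(−3.82) = 1.51 × 10^-4
x ≈ √(Ka·C₀) = √(1.51 × 10^-4 × 0.33) = 7.06 × 10^-3 M
% ionization = x/C₀ × 100% = 7.06 × 10^-3/0.33 × 100% = 2.1%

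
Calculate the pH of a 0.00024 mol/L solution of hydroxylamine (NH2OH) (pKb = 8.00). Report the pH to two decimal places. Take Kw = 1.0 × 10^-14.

pH = 8.19

NH2OH + H2O ⇌ NH3OH+ + OH-
Kb = 10^(−8.00) = 1.00 × 10^-8
From the ICE table, Kb = [OH-]²/(0.00024 − [OH-]) = 1.00 × 10^-8.
Since Kb ≪ C₀, [OH-] ≈ √(Kb·C₀) = 1.55 × 10^-6 M.
pOH = −log(1.55 × 10^-6) = 5.81; pH = 14.00 − 5.81 = 8.19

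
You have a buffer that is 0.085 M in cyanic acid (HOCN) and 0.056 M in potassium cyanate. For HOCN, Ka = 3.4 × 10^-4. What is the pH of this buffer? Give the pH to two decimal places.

pKa = −log(3.4 × 10^-4) = 3.469
Henderson–Hasselbalch: pH = pKa + log([OCN-]/[HOCN]) = 3.469 + log(0.056/0.085)
pH = 3.469 + (-0.181) = 3.29

pH = 3.29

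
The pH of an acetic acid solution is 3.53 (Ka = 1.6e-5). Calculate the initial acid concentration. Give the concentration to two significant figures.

[H+] = 10^(-3.53) = 2.95 × 10^-4 M = x
Ka = x²/(C₀ − x) ⇒ C₀ = x + x²/Ka
C₀ = 2.95 × 10^-4 + (2.95 × 10^-4)²/(1.6 × 10^-5) = 5.73 × 10^-3 M

C₀ = 5.7 × 10^-3 M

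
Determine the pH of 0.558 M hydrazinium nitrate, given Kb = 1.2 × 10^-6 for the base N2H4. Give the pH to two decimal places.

N2H5+ is the conjugate acid of the weak base N2H4.
Ka = Kw/Kb = 1.0×10^-14 / 1.2 × 10^-6 = 8.33 × 10^-9
Ka = [H+]²/(0.558 − [H+]) = 8.33 × 10^-9
Assume [H+] ≪ 0.558: [H+] ≈ √(8.33 × 10^-9 × 0.558) = 6.82 × 10^-5 M
Check: 0.012% ionized — well under 5%, approximation valid.
pH = −log(6.82 × 10^-5) = 4.17

pH = 4.17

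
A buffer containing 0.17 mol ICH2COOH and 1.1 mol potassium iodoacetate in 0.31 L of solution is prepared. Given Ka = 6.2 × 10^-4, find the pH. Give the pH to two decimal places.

pH = 4.02

pKa = −log(6.2 × 10^-4) = 3.208
Henderson–Hasselbalch: pH = pKa + log([ICH2COO-]/[ICH2COOH]) = 3.208 + log(1.1/0.17)
pH = 3.208 + (+0.811) = 4.02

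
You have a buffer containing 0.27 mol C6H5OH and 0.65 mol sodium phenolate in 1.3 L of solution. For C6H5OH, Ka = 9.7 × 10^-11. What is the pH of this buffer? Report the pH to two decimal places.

pH = 10.39

pKa = −log(9.7 × 10^-11) = 10.013
Using pH = pKa + log([base]/[acid]) with [base]/[acid] = 0.65/0.27:
pH = 10.013 + (+0.382) = 10.39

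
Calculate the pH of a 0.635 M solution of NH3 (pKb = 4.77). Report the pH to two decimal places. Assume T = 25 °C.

NH3 + H2O ⇌ NH4+ + OH-
Kb = 10^(−4.77) = 1.70 × 10^-5
From the ICE table, Kb = x²/(0.635 − x) = 1.70 × 10^-5.
Since Kb ≪ C₀, x ≈ √(Kb·C₀) = 3.29 × 10^-3 M.
pOH = 2.48, so pH = 14.00 − pOH = 11.52

pH = 11.52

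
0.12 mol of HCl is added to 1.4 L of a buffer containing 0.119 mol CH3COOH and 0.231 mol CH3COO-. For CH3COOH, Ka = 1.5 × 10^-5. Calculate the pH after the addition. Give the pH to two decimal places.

Added H+ converts CH3COO- to CH3COOH: CH3COOH → 0.239 mol, CH3COO- → 0.111 mol.
pKa = −log(1.5 × 10^-5) = 4.824
Henderson–Hasselbalch with mole ratio 0.111/0.239: pH = 4.824 + (-0.333)

pH = 4.49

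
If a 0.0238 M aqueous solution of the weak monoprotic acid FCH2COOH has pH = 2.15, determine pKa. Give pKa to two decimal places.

pKa = 2.52

[H+] = 10^(-2.15) = 7.08 × 10^-3 M
At equilibrium [HA] = 0.0238 − 7.08 × 10^-3 = 1.67 × 10^-2 M
Ka = [H+][A-]/[HA] = (7.08 × 10^-3)² / 1.67 × 10^-2 = 3.00 × 10^-3
pKa = -log(3.00 × 10^-3) = 2.52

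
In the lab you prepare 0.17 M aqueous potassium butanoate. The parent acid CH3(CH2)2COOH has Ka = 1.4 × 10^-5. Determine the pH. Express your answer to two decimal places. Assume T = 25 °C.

CH3(CH2)2COO- is the conjugate base of the weak acid CH3(CH2)2COOH.
Kb = Kw/Ka = 1.0×10^-14 / 1.4 × 10^-5 = 7.14 × 10^-10
Kb = x²/(0.17 − x) = 7.14 × 10^-10
Neglecting x in the denominator: x = √(7.14 × 10^-10 × 0.17) = 1.10 × 10^-5 M
pOH = 4.96, so pH = 14.00 − pOH = 9.04

pH = 9.04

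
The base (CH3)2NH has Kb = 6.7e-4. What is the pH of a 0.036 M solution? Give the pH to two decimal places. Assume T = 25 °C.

pH = 11.66

(CH3)2NH + H2O ⇌ (CH3)2NH2+ + OH-
Kb = [OH-]²/(0.036 − [OH-]) = 6.7 × 10^-4
Here C₀/Kb ≈ 53.7, so the small-[OH-] approximation fails. Use the quadratic:
[OH-] = (−Kb + √(Kb² + 4·Kb·C₀))/2 = 4.59 × 10^-3 M
pOH = 2.34, so pH = 14.00 − pOH = 11.66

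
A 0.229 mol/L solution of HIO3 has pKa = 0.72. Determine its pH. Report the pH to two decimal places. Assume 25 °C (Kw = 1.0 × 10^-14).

pH = 0.87

HIO3 ⇌ IO3- + H+
Ka = 10^(−0.72) = 1.91 × 10^-1
Ka = x²/(0.229 − x) = 1.91 × 10^-1
x is not negligible relative to C₀; solve x² + 0.191·x − 0.0437 = 0.
x = (−Ka + √(Ka² + 4·Ka·C₀))/2 = 1.34 × 10^-1 M
pH = −log(1.34 × 10^-1) = 0.87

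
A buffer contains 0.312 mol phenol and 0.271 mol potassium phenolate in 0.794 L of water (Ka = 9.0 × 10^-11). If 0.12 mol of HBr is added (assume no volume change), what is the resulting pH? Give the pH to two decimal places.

Added H+ converts C6H5O- to C6H5OH: C6H5OH → 0.432 mol, C6H5O- → 0.151 mol.
pKa = −log(9.0 × 10^-11) = 10.046
pH = pKa + log([A⁻]/[HA]) = 10.046 + log(0.151/0.432) = 10.046 -0.457

pH = 9.59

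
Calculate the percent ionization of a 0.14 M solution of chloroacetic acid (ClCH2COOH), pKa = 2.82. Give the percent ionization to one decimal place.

ClCH2COOH ⇌ ClCH2COO- + H+; let x = [H+] at equilibrium.
Ka = 10^(−2.82) = 1.51 × 10^-3
Ka = x²/(C₀ − x); solving the quadratic gives x = 1.38 × 10^-2 M.
% ionization = x/C₀ × 100% = 1.38 × 10^-2/0.14 × 100% = 9.9%

9.9%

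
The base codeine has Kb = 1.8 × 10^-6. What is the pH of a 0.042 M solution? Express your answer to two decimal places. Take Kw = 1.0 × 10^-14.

C18H21NO3 + H2O ⇌ C18H22NO3+ + OH-
Let x = [OH-] at equilibrium. Kb = x²/(0.042 − x).
Since Kb ≪ C₀, x ≈ √(Kb·C₀) = 2.75 × 10^-4 M.
Check: 0.65% ionized — well under 5%, approximation valid.
pOH = −log(2.75 × 10^-4) = 3.56; pH = 14.00 − 3.56 = 10.44

pH = 10.44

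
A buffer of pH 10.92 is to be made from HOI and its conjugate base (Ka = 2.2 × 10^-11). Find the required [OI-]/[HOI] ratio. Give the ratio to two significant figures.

ratio = 1.8

pKa = -log(2.2 × 10^-11) = 10.658
pH = pKa + log(r) ⇒ log(r) = 10.92 − 10.658 = +0.262
r = [OI-]/[HOI] = 10^(+0.262) = 1.83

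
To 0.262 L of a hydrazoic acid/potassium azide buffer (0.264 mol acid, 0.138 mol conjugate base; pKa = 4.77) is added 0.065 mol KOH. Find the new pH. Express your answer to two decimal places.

After neutralization: n(HN3) = 0.199 mol, n(N3-) = 0.203 mol.
pH = pKa + log([A⁻]/[HA]) = 4.77 + log(0.203/0.199) = 4.77 +0.009

pH = 4.78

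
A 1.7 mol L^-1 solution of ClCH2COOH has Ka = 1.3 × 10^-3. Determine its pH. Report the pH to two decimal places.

pH = 1.33

ClCH2COOH ⇌ ClCH2COO- + H+
Let x = [H+] at equilibrium. Ka = x²/(1.7 − x).
Neglecting x in the denominator: x = √(1.3 × 10^-3 × 1.7) = 4.70 × 10^-2 M
(x/C₀ = 2.8% < 5%, so the approximation holds.)
pH = −log(4.70 × 10^-2) = 1.33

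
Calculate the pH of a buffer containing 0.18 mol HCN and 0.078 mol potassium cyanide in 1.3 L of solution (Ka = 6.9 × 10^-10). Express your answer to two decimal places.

pKa = −log(6.9 × 10^-10) = 9.161
pH = pKa + log([A⁻]/[HA]) = 9.161 + log(0.078/0.18)
pH = 9.161 + (-0.363) = 8.80

pH = 8.80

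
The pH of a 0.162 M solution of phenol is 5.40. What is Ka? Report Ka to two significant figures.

Ka = 9.8 × 10^-11

[H+] = 10^(-5.40) = 3.98 × 10^-6 M
At equilibrium [HA] = 0.162 − 3.98 × 10^-6 = 1.62 × 10^-1 M
Ka = [H+][A-]/[HA] = (3.98 × 10^-6)² / 1.62 × 10^-1 = 9.8 × 10^-11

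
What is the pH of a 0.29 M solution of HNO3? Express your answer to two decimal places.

pH = 0.54

HNO3 is a strong acid and dissociates completely, so [H+] = 0.29 M.
pH = -log(0.29) = 0.54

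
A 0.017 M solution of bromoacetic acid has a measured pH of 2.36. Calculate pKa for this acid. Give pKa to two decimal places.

pKa = 2.82

[H+] = 10^(-2.36) = 4.37 × 10^-3 M
At equilibrium [HA] = 0.017 − 4.37 × 10^-3 = 1.26 × 10^-2 M
Ka = [H+][A-]/[HA] = (4.37 × 10^-3)² / 1.26 × 10^-2 = 1.52 × 10^-3
pKa = -log(1.52 × 10^-3) = 2.82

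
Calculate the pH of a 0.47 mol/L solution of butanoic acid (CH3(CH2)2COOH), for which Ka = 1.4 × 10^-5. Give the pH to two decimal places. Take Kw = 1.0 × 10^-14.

CH3(CH2)2COOH ⇌ CH3(CH2)2COO- + H+
Ka = x²/(0.47 − x) = 1.4 × 10^-5
Assume x ≪ 0.47: x ≈ √(1.4 × 10^-5 × 0.47) = 2.57 × 10^-3 M
Check: 0.55% ionized — well under 5%, approximation valid.
pH = −log(2.57 × 10^-3) = 2.59

pH = 2.59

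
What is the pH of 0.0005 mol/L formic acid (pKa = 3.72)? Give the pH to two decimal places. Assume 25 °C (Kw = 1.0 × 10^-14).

HCOOH ⇌ HCOO- + H+
Ka = 10^(−3.72) = 1.91 × 10^-4
From the ICE table, Ka = x²/(0.0005 − x) = 1.91 × 10^-4.
x is not negligible relative to C₀; solve x² + 0.000191·x − 9.55e-08 = 0.
x = (−Ka + √(Ka² + 4·Ka·C₀))/2 = 2.28 × 10^-4 M
pH = −log[H+] = −log(2.28 × 10^-4) = 3.64

pH = 3.64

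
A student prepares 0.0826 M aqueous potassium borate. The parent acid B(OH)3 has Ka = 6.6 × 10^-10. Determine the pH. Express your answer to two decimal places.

pH = 11.05

B(OH)4- is the conjugate base of the weak acid B(OH)3.
Kb = Kw/Ka = 1.0×10^-14 / 6.6 × 10^-10 = 1.52 × 10^-5
Kb = [OH-]²/(0.0826 − [OH-]) = 1.52 × 10^-5
Neglecting [OH-] in the denominator: [OH-] = √(1.52 × 10^-5 × 0.0826) = 1.12 × 10^-3 M
Check: 1.4% ionized — well under 5%, approximation valid.
pOH = −log(1.12 × 10^-3) = 2.95; pH = 14.00 − 2.95 = 11.05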